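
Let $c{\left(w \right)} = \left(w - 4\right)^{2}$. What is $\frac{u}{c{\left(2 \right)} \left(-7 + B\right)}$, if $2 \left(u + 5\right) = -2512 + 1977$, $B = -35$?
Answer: $\frac{545}{336} \approx 1.622$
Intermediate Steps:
$c{\left(w \right)} = \left(-4 + w\right)^{2}$
$u = - \frac{545}{2}$ ($u = -5 + \frac{-2512 + 1977}{2} = -5 + \frac{1}{2} \left(-535\right) = -5 - \frac{535}{2} = - \frac{545}{2} \approx -272.5$)
$\frac{u}{c{\left(2 \right)} \left(-7 + B\right)} = - \frac{545}{2 \left(-4 + 2\right)^{2} \left(-7 - 35\right)} = - \frac{545}{2 \left(-2\right)^{2} \left(-42\right)} = - \frac{545}{2 \cdot 4 \left(-42\right)} = - \frac{545}{2 \left(-168\right)} = \left(- \frac{545}{2}\right) \left(- \frac{1}{168}\right) = \frac{545}{336}$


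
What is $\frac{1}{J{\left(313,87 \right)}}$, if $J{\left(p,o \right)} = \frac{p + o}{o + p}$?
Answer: $1$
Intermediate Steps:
$J{\left(p,o \right)} = 1$ ($J{\left(p,o \right)} = \frac{o + p}{o + p} = 1$)
$\frac{1}{J{\left(313,87 \right)}} = 1^{-1} = 1$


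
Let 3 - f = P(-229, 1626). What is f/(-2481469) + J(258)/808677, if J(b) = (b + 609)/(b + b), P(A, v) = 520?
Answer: 72627938089/345153587920236 ≈ 0.00021042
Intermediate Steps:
f = -517 (f = 3 - 1*520 = 3 - 520 = -517)
J(b) = (609 + b)/(2*b) (J(b) = (609 + b)/((2*b)) = (609 + b)*(1/(2*b)) = (609 + b)/(2*b))
f/(-2481469) + J(258)/808677 = -517/(-2481469) + ((½)*(609 + 258)/258)/808677 = -517*(-1/2481469) + ((½)*(1/258)*867)*(1/808677) = 517/2481469 + (289/172)*(1/808677) = 517/2481469 + 289/139092444 = 72627938089/345153587920236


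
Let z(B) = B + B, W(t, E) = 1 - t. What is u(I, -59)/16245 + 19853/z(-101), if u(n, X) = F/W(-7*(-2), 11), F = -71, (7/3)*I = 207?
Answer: -4192641463/42659370 ≈ -98.282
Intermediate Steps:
I = 621/7 (I = (3/7)*207 = 621/7 ≈ 88.714)
z(B) = 2*B
u(n, X) = 71/13 (u(n, X) = -71/(1 - (-7)*(-2)) = -71/(1 - 1*14) = -71/(1 - 14) = -71/(-13) = -71*(-1/13) = 71/13)
u(I, -59)/16245 + 19853/z(-101) = (71/13)/16245 + 19853/((2*(-101))) = (71/13)*(1/16245) + 19853/(-202) = 71/211185 + 19853*(-1/202) = 71/211185 - 19853/202 = -4192641463/42659370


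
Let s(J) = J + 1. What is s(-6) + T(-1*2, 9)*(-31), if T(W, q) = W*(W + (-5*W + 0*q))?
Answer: 491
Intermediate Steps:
s(J) = 1 + J
T(W, q) = -4*W**2 (T(W, q) = W*(W + (-5*W + 0)) = W*(W - 5*W) = W*(-4*W) = -4*W**2)
s(-6) + T(-1*2, 9)*(-31) = (1 - 6) - 4*(-1*2)**2*(-31) = -5 - 4*(-2)**2*(-31) = -5 - 4*4*(-31) = -5 - 16*(-31) = -5 + 496 = 491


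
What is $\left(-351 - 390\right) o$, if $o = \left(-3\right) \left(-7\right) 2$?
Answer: $-31122$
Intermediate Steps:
$o = 42$ ($o = 21 \cdot 2 = 42$)
$\left(-351 - 390\right) o = \left(-351 - 390\right) 42 = \left(-741\right) 42 = -31122$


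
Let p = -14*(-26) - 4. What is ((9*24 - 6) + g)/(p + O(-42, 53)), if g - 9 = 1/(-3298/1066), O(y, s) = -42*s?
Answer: -180299/1538517 ≈ -0.11719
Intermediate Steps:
p = 360 (p = 364 - 4 = 360)
g = 14308/1649 (g = 9 + 1/(-3298/1066) = 9 + 1/(-3298*1/1066) = 9 + 1/(-1649/533) = 9 - 533/1649 = 14308/1649 ≈ 8.6768)
((9*24 - 6) + g)/(p + O(-42, 53)) = ((9*24 - 6) + 14308/1649)/(360 - 42*53) = ((216 - 6) + 14308/1649)/(360 - 2226) = (210 + 14308/1649)/(-1866) = (360598/1649)*(-1/1866) = -180299/1538517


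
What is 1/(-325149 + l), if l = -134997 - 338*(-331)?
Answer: -1/348268 ≈ -2.8714e-6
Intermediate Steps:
l = -23119 (l = -134997 + 111878 = -23119)
1/(-325149 + l) = 1/(-325149 - 23119) = 1/(-348268) = -1/348268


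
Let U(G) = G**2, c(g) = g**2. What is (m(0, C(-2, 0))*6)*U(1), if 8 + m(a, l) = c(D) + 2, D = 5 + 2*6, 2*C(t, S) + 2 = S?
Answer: 1698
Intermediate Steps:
C(t, S) = -1 + S/2
D = 17 (D = 5 + 12 = 17)
m(a, l) = 283 (m(a, l) = -8 + (17**2 + 2) = -8 + (289 + 2) = -8 + 291 = 283)
(m(0, C(-2, 0))*6)*U(1) = (283*6)*1**2 = 1698*1 = 1698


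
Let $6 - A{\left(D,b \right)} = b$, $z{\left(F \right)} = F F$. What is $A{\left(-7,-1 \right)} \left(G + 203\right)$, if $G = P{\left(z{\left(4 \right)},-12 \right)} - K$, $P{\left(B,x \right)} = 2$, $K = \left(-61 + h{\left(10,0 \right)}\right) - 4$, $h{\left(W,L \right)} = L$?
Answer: $1890$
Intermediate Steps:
$z{\left(F \right)} = F^{2}$
$K = -65$ ($K = \left(-61 + 0\right) - 4 = -61 - 4 = -65$)
$A{\left(D,b \right)} = 6 - b$
$G = 67$ ($G = 2 - -65 = 2 + 65 = 67$)
$A{\left(-7,-1 \right)} \left(G + 203\right) = \left(6 - -1\right) \left(67 + 203\right) = \left(6 + 1\right) 270 = 7 \cdot 270 = 1890$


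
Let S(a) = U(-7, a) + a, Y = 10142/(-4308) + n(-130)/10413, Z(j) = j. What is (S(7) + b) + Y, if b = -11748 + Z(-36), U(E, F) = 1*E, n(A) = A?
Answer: -6778551649/575118 ≈ -11786.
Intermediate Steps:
U(E, F) = E
Y = -1361137/575118 (Y = 10142/(-4308) - 130/10413 = 10142*(-1/4308) - 130*1/10413 = -5071/2154 - 10/801 = -1361137/575118 ≈ -2.3667)
S(a) = -7 + a
b = -11784 (b = -11748 - 36 = -11784)
(S(7) + b) + Y = ((-7 + 7) - 11784) - 1361137/575118 = (0 - 11784) - 1361137/575118 = -11784 - 1361137/575118 = -6778551649/575118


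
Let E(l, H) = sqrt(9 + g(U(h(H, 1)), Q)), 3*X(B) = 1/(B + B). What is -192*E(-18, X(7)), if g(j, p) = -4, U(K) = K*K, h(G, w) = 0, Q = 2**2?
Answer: -192*sqrt(5) ≈ -429.33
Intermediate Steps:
Q = 4
X(B) = 1/(6*B) (X(B) = 1/(3*(B + B)) = 1/(3*((2*B))) = (1/(2*B))/3 = 1/(6*B))
U(K) = K**2
E(l, H) = sqrt(5) (E(l, H) = sqrt(9 - 4) = sqrt(5))
-192*E(-18, X(7)) = -192*sqrt(5)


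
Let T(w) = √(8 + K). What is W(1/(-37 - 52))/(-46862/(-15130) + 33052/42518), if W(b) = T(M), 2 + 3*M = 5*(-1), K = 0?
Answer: 321648670*√2/623138819 ≈ 0.72998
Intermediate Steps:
M = -7/3 (M = -⅔ + (5*(-1))/3 = -⅔ + (⅓)*(-5) = -⅔ - 5/3 = -7/3 ≈ -2.3333)
T(w) = 2*√2 (T(w) = √(8 + 0) = √8 = 2*√2)
W(b) = 2*√2
W(1/(-37 - 52))/(-46862/(-15130) + 33052/42518) = (2*√2)/(-46862/(-15130) + 33052/42518) = (2*√2)/(-46862*(-1/15130) + 33052*(1/42518)) = (2*√2)/(23431/7565 + 16526/21259) = (2*√2)/(623138819/160824335) = (2*√2)*(160824335/623138819) = 321648670*√2/623138819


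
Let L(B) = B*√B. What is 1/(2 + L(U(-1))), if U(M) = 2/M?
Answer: ⅙ + I*√2/6 ≈ 0.16667 + 0.2357*I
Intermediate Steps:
L(B) = B^(3/2)
1/(2 + L(U(-1))) = 1/(2 + (2/(-1))^(3/2)) = 1/(2 + (2*(-1))^(3/2)) = 1/(2 + (-2)^(3/2)) = 1/(2 - 2*I*√2)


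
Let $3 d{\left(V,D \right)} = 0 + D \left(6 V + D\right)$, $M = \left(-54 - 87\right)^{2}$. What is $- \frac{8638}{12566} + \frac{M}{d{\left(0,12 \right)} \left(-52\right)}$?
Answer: $- \frac{45230849}{5227456} \approx -8.6526$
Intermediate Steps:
$M = 19881$ ($M = \left(-141\right)^{2} = 19881$)
$d{\left(V,D \right)} = \frac{D \left(D + 6 V\right)}{3}$ ($d{\left(V,D \right)} = \frac{0 + D \left(6 V + D\right)}{3} = \frac{0 + D \left(D + 6 V\right)}{3} = \frac{D \left(D + 6 V\right)}{3}$)
$- \frac{8638}{12566} + \frac{M}{d{\left(0,12 \right)} \left(-52\right)} = - \frac{8638}{12566} + \frac{19881}{\frac{1}{3} \cdot 12 \left(12 + 6 \cdot 0\right) \left(-52\right)} = \left(-8638\right) \frac{1}{12566} + \frac{19881}{\frac{1}{3} \cdot 12 \left(12 + 0\right) \left(-52\right)} = - \frac{4319}{6283} + \frac{19881}{\frac{1}{3} \cdot 12 \cdot 12 \left(-52\right)} = - \frac{4319}{6283} + \frac{19881}{48 \left(-52\right)} = - \frac{4319}{6283} + \frac{19881}{-2496} = - \frac{4319}{6283} + 19881 \left(- \frac{1}{2496}\right) = - \frac{4319}{6283} - \frac{6627}{832} = - \frac{45230849}{5227456}$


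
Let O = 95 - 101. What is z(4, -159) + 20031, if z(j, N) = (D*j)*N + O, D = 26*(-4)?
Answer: 86169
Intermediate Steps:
D = -104
O = -6
z(j, N) = -6 - 104*N*j (z(j, N) = (-104*j)*N - 6 = -104*N*j - 6 = -6 - 104*N*j)
z(4, -159) + 20031 = (-6 - 104*(-159)*4) + 20031 = (-6 + 66144) + 20031 = 66138 + 20031 = 86169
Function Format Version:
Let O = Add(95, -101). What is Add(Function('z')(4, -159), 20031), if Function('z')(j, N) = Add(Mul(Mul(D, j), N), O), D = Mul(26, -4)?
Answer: 86169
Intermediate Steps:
D = -104
O = -6
Function('z')(j, N) = Add(-6, Mul(-104, N, j)) (Function('z')(j, N) = Add(Mul(Mul(-104, j), N), -6) = Add(Mul(-104, N, j), -6) = Add(-6, Mul(-104, N, j)))
Add(Function('z')(4, -159), 20031) = Add(Add(-6, Mul(-104, -159, 4)), 20031) = Add(Add(-6, 66144), 20031) = Add(66138, 20031) = 86169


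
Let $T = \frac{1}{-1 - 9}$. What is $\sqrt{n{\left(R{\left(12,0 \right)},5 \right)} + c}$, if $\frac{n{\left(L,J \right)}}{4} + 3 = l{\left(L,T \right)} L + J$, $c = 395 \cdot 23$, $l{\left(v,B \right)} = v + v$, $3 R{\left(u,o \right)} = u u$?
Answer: $5 \sqrt{1101} \approx 165.91$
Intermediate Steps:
$R{\left(u,o \right)} = \frac{u^{2}}{3}$ ($R{\left(u,o \right)} = \frac{u u}{3} = \frac{u^{2}}{3}$)
$T = - \frac{1}{10}$ ($T = \frac{1}{-10} = - \frac{1}{10} \approx -0.1$)
$l{\left(v,B \right)} = 2 v$
$c = 9085$
$n{\left(L,J \right)} = -12 + 4 J + 8 L^{2}$ ($n{\left(L,J \right)} = -12 + 4 \left(2 L L + J\right) = -12 + 4 \left(2 L^{2} + J\right) = -12 + 4 \left(J + 2 L^{2}\right) = -12 + \left(4 J + 8 L^{2}\right) = -12 + 4 J + 8 L^{2}$)
$\sqrt{n{\left(R{\left(12,0 \right)},5 \right)} + c} = \sqrt{\left(-12 + 4 \cdot 5 + 8 \left(\frac{12^{2}}{3}\right)^{2}\right) + 9085} = \sqrt{\left(-12 + 20 + 8 \left(\frac{1}{3} \cdot 144\right)^{2}\right) + 9085} = \sqrt{\left(-12 + 20 + 8 \cdot 48^{2}\right) + 9085} = \sqrt{\left(-12 + 20 + 8 \cdot 2304\right) + 9085} = \sqrt{\left(-12 + 20 + 18432\right) + 9085} = \sqrt{18440 + 9085} = \sqrt{27525} = 5 \sqrt{1101}$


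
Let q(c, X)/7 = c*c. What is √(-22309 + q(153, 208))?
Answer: √141554 ≈ 376.24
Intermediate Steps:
q(c, X) = 7*c² (q(c, X) = 7*(c*c) = 7*c²)
√(-22309 + q(153, 208)) = √(-22309 + 7*153²) = √(-22309 + 7*23409) = √(-22309 + 163863) = √141554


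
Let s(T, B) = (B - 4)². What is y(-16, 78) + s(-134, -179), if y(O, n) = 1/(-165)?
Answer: 5525684/165 ≈ 33489.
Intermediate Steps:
y(O, n) = -1/165
s(T, B) = (-4 + B)²
y(-16, 78) + s(-134, -179) = -1/165 + (-4 - 179)² = -1/165 + (-183)² = -1/165 + 33489 = 5525684/165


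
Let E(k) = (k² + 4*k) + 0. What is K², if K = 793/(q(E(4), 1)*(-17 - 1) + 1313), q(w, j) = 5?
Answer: 628849/1495729 ≈ 0.42043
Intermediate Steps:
E(k) = k² + 4*k
K = 793/1223 (K = 793/(5*(-17 - 1) + 1313) = 793/(5*(-18) + 1313) = 793/(-90 + 1313) = 793/1223 ≈ 0.64841)
K² = (793/1223)² = 628849/1495729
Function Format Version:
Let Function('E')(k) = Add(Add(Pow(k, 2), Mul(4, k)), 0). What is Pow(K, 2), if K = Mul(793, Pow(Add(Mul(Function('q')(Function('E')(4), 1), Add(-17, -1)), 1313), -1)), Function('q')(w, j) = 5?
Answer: Rational(628849, 1495729) ≈ 0.42043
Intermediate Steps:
Function('E')(k) = Add(Pow(k, 2), Mul(4, k))
K = Rational(793, 1223) (K = Mul(793, Pow(Add(Mul(5, Add(-17, -1)), 1313), -1)) = Mul(793, Pow(Add(Mul(5, -18), 1313), -1)) = Mul(793, Pow(Add(-90, 1313), -1)) = Mul(793, Pow(1223, -1)) = Mul(793, Rational(1, 1223)) = Rational(793, 1223) ≈ 0.64841)
Pow(K, 2) = Pow(Rational(793, 1223), 2) = Rational(628849, 1495729)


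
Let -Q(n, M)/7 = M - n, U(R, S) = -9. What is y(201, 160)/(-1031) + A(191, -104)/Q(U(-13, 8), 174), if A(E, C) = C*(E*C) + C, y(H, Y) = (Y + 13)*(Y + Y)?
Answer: -733568824/440237 ≈ -1666.3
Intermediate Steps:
Q(n, M) = -7*M + 7*n (Q(n, M) = -7*(M - n) = -7*M + 7*n)
y(H, Y) = 2*Y*(13 + Y) (y(H, Y) = (13 + Y)*(2*Y) = 2*Y*(13 + Y))
A(E, C) = C + E*C² (A(E, C) = C*(C*E) + C = E*C² + C = C + E*C²)
y(201, 160)/(-1031) + A(191, -104)/Q(U(-13, 8), 174) = (2*160*(13 + 160))/(-1031) + (-104*(1 - 104*191))/(-7*174 + 7*(-9)) = (2*160*173)*(-1/1031) + (-104*(1 - 19864))/(-1218 - 63) = 55360*(-1/1031) - 104*(-19863)/(-1281) = -55360/1031 + 2065752*(-1/1281) = -55360/1031 - 688584/427 = -733568824/440237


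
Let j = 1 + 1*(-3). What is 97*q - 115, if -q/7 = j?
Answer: 1243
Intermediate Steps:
j = -2 (j = 1 - 3 = -2)
q = 14 (q = -7*(-2) = 14)
97*q - 115 = 97*14 - 115 = 1358 - 115 = 1243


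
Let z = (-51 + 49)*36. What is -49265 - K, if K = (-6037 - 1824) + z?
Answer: -41332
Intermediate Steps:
z = -72 (z = -2*36 = -72)
K = -7933 (K = (-6037 - 1824) - 72 = -7861 - 72 = -7933)
-49265 - K = -49265 - 1*(-7933) = -49265 + 7933 = -41332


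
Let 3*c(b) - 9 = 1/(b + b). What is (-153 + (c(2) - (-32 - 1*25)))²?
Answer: 1243225/144 ≈ 8633.5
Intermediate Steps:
c(b) = 3 + 1/(6*b) (c(b) = 3 + 1/(3*(b + b)) = 3 + 1/(3*((2*b))) = 3 + (1/(2*b))/3 = 3 + 1/(6*b))
(-153 + (c(2) - (-32 - 1*25)))² = (-153 + ((3 + (⅙)/2) - (-32 - 1*25)))² = (-153 + ((3 + (⅙)*(½)) - (-32 - 25)))² = (-153 + ((3 + 1/12) - 1*(-57)))² = (-153 + (37/12 + 57))² = (-153 + 721/12)² = (-1115/12)² = 1243225/144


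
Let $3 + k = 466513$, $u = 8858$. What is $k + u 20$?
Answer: $643670$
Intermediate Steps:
$k = 466510$ ($k = -3 + 466513 = 466510$)
$k + u 20 = 466510 + 8858 \cdot 20 = 466510 + 177160 = 643670$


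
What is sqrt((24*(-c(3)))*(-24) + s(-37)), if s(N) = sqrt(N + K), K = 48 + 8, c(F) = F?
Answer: sqrt(1728 + sqrt(19)) ≈ 41.622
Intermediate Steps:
K = 56
s(N) = sqrt(56 + N) (s(N) = sqrt(N + 56) = sqrt(56 + N))
sqrt((24*(-c(3)))*(-24) + s(-37)) = sqrt((24*(-1*3))*(-24) + sqrt(56 - 37)) = sqrt((24*(-3))*(-24) + sqrt(19)) = sqrt(-72*(-24) + sqrt(19)) = sqrt(1728 + sqrt(19))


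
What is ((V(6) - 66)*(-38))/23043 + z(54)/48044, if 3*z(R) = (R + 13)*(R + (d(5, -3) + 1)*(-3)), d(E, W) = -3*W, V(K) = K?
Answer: 10157614/92256491 ≈ 0.11010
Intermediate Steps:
z(R) = (-30 + R)*(13 + R)/3 (z(R) = ((R + 13)*(R + (-3*(-3) + 1)*(-3)))/3 = ((13 + R)*(R + (9 + 1)*(-3)))/3 = ((13 + R)*(R + 10*(-3)))/3 = ((13 + R)*(R - 30))/3 = ((13 + R)*(-30 + R))/3 = ((-30 + R)*(13 + R))/3 = (-30 + R)*(13 + R)/3)
((V(6) - 66)*(-38))/23043 + z(54)/48044 = ((6 - 66)*(-38))/23043 + (-130 - 17/3*54 + (⅓)*54²)/48044 = -60*(-38)*(1/23043) + (-130 - 306 + (⅓)*2916)*(1/48044) = 2280*(1/23043) + (-130 - 306 + 972)*(1/48044) = 760/7681 + 536*(1/48044) = 760/7681 + 134/12011 = 10157614/92256491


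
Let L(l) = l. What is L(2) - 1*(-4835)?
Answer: 4837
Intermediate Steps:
L(2) - 1*(-4835) = 2 - 1*(-4835) = 2 + 4835 = 4837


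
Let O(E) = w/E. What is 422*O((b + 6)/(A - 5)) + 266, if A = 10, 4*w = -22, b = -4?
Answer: -11073/2 ≈ -5536.5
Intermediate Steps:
w = -11/2 (w = (¼)*(-22) = -11/2 ≈ -5.5000)
O(E) = -11/(2*E)
422*O((b + 6)/(A - 5)) + 266 = 422*(-11*(10 - 5)/(-4 + 6)/2) + 266 = 422*(-11/(2*(2/5))) + 266 = 422*(-11/(2*(2*(⅕)))) + 266 = 422*(-11/(2*⅖)) + 266 = 422*(-11/2*5/2) + 266 = 422*(-55/4) + 266 = -11605/2 + 266 = -11073/2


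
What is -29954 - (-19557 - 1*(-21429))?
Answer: -31826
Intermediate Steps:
-29954 - (-19557 - 1*(-21429)) = -29954 - (-19557 + 21429) = -29954 - 1*1872 = -29954 - 1872 = -31826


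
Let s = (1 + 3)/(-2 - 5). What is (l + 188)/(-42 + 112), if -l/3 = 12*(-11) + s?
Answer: 410/49 ≈ 8.3673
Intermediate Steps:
s = -4/7 (s = 4/(-7) = 4*(-⅐) = -4/7 ≈ -0.57143)
l = 2784/7 (l = -3*(12*(-11) - 4/7) = -3*(-132 - 4/7) = -3*(-928/7) = 2784/7 ≈ 397.71)
(l + 188)/(-42 + 112) = (2784/7 + 188)/(-42 + 112) = (4100/7)/70 = (4100/7)*(1/70) = 410/49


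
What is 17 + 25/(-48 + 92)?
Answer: 773/44 ≈ 17.568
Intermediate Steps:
17 + 25/(-48 + 92) = 17 + 25/44 = 773/44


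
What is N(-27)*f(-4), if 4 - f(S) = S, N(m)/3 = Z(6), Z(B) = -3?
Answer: -72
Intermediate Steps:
N(m) = -9 (N(m) = 3*(-3) = -9)
f(S) = 4 - S
N(-27)*f(-4) = -9*(4 - 1*(-4)) = -9*(4 + 4) = -9*8 = -72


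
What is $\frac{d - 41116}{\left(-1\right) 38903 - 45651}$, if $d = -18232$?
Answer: $\frac{29674}{42277} \approx 0.70189$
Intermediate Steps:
$\frac{d - 41116}{\left(-1\right) 38903 - 45651} = \frac{-18232 - 41116}{\left(-1\right) 38903 - 45651} = - \frac{59348}{-38903 - 45651} = - \frac{59348}{-84554} = \left(-59348\right) \left(- \frac{1}{84554}\right) = \frac{29674}{42277}$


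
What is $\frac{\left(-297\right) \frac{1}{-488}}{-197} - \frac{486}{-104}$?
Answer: $\frac{5836401}{1249768} \approx 4.67$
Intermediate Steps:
$\frac{\left(-297\right) \frac{1}{-488}}{-197} - \frac{486}{-104} = \left(-297\right) \left(- \frac{1}{488}\right) \left(- \frac{1}{197}\right) - - \frac{243}{52} = \frac{297}{488} \left(- \frac{1}{197}\right) + \frac{243}{52} = - \frac{297}{96136} + \frac{243}{52} = \frac{5836401}{1249768}$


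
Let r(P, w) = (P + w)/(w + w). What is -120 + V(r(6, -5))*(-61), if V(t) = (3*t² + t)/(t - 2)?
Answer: -3661/30 ≈ -122.03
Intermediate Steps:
r(P, w) = (P + w)/(2*w) (r(P, w) = (P + w)/((2*w)) = (P + w)*(1/(2*w)) = (P + w)/(2*w))
V(t) = (t + 3*t²)/(-2 + t)
-120 + V(r(6, -5))*(-61) = -120 + (((½)*(6 - 5)/(-5))*(1 + 3*((½)*(6 - 5)/(-5)))/(-2 + (½)*(6 - 5)/(-5)))*(-61) = -120 + (((½)*(-⅕)*1)*(1 + 3*((½)*(-⅕)*1))/(-2 + (½)*(-⅕)*1))*(-61) = -120 - (1 + 3*(-⅒))/(10*(-2 - ⅒))*(-61) = -120 - (1 - 3/10)/(10*(-21/10))*(-61) = -120 - ⅒*(-10/21)*7/10*(-61) = -120 + (1/30)*(-61) = -120 - 61/30 = -3661/30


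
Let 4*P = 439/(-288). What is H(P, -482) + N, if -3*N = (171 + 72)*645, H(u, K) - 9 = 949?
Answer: -51287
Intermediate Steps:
P = -439/1152 (P = (439/(-288))/4 = (439*(-1/288))/4 = (¼)*(-439/288) = -439/1152 ≈ -0.38108)
H(u, K) = 958 (H(u, K) = 9 + 949 = 958)
N = -52245 (N = -(171 + 72)*645/3 = -81*645 = -⅓*156735 = -52245)
H(P, -482) + N = 958 - 52245 = -51287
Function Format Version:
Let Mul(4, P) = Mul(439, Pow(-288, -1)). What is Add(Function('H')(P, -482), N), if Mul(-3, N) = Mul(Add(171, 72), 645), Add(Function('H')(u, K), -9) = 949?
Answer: -51287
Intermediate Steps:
P = Rational(-439, 1152) (P = Mul(Rational(1, 4), Mul(439, Pow(-288, -1))) = Mul(Rational(1, 4), Mul(439, Rational(-1, 288))) = Mul(Rational(1, 4), Rational(-439, 288)) = Rational(-439, 1152) ≈ -0.38108)
Function('H')(u, K) = 958 (Function('H')(u, K) = Add(9, 949) = 958)
N = -52245 (N = Mul(Rational(-1, 3), Mul(Add(171, 72), 645)) = Mul(Rational(-1, 3), Mul(243, 645)) = Mul(Rational(-1, 3), 156735) = -52245)
Add(Function('H')(P, -482), N) = Add(958, -52245) = -51287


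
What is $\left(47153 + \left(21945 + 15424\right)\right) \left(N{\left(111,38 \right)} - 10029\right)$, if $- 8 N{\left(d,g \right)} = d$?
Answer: $- \frac{3395375523}{4} \approx -8.4884 \cdot 10^{8}$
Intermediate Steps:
$N{\left(d,g \right)} = - \frac{d}{8}$
$\left(47153 + \left(21945 + 15424\right)\right) \left(N{\left(111,38 \right)} - 10029\right) = \left(47153 + \left(21945 + 15424\right)\right) \left(\left(- \frac{1}{8}\right) 111 - 10029\right) = \left(47153 + 37369\right) \left(- \frac{111}{8} - 10029\right) = 84522 \left(- \frac{80343}{8}\right) = - \frac{3395375523}{4}$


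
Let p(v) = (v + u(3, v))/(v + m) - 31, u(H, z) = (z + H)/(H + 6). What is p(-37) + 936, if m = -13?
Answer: 407617/450 ≈ 905.82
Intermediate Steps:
u(H, z) = (H + z)/(6 + H)
p(v) = -31 + (⅓ + 10*v/9)/(-13 + v) (p(v) = (v + (3 + v)/(6 + 3))/(v - 13) - 31 = (v + (3 + v)/9)/(-13 + v) - 31 = (v + (⅓ + v/9))/(-13 + v) - 31 = (⅓ + 10*v/9)/(-13 + v) - 31 = -31 + (⅓ + 10*v/9)/(-13 + v))
p(-37) + 936 = (3630 - 269*(-37))/(9*(-13 - 37)) + 936 = (⅑)*(3630 + 9953)/(-50) + 936 = (⅑)*(-1/50)*13583 + 936 = -13583/450 + 936 = 407617/450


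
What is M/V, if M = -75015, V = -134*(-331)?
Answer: -75015/44354 ≈ -1.6913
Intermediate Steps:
V = 44354
M/V = -75015/44354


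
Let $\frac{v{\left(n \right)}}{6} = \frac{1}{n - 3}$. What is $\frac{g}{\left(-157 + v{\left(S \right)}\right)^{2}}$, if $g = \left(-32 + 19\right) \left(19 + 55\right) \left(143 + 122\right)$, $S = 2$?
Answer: $- \frac{254930}{26569} \approx -9.595$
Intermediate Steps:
$g = -254930$ ($g = \left(-13\right) 74 \cdot 265 = \left(-962\right) 265 = -254930$)
$v{\left(n \right)} = \frac{6}{-3 + n}$ ($v{\left(n \right)} = \frac{6}{n - 3} = \frac{6}{-3 + n}$)
$\frac{g}{\left(-157 + v{\left(S \right)}\right)^{2}} = - \frac{254930}{\left(-157 + \frac{6}{-3 + 2}\right)^{2}} = - \frac{254930}{\left(-157 + \frac{6}{-1}\right)^{2}} = - \frac{254930}{\left(-157 + 6 \left(-1\right)\right)^{2}} = - \frac{254930}{\left(-157 - 6\right)^{2}} = - \frac{254930}{\left(-163\right)^{2}} = - \frac{254930}{26569}$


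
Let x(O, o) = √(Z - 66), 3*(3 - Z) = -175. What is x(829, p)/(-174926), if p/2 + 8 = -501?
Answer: -I*√42/524778 ≈ -1.2349e-5*I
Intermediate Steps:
p = -1018 (p = -16 + 2*(-501) = -16 - 1002 = -1018)
Z = 184/3 (Z = 3 - ⅓*(-175) = 3 + 175/3 = 184/3 ≈ 61.333)
x(O, o) = I*√42/3 (x(O, o) = √(184/3 - 66) = √(-14/3) = I*√42/3)
x(829, p)/(-174926) = (I*√42/3)/(-174926) = (I*√42/3)*(-1/174926) = -I*√42/524778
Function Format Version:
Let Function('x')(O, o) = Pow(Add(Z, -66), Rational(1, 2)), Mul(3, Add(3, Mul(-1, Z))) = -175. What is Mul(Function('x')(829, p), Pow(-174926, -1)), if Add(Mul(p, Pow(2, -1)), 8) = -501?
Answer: Mul(Rational(-1, 524778), I, Pow(42, Rational(1, 2))) ≈ Mul(-1.2349e-5, I)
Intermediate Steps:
p = -1018 (p = Add(-16, Mul(2, -501)) = Add(-16, -1002) = -1018)
Z = Rational(184, 3) (Z = Add(3, Mul(Rational(-1, 3), -175)) = Add(3, Rational(175, 3)) = Rational(184, 3) ≈ 61.333)
Function('x')(O, o) = Mul(Rational(1, 3), I, Pow(42, Rational(1, 2))) (Function('x')(O, o) = Pow(Add(Rational(184, 3), -66), Rational(1, 2)) = Pow(Rational(-14, 3), Rational(1, 2)) = Mul(Rational(1, 3), I, Pow(42, Rational(1, 2))))
Mul(Function('x')(829, p), Pow(-174926, -1)) = Mul(Mul(Rational(1, 3), I, Pow(42, Rational(1, 2))), Pow(-174926, -1)) = Mul(Mul(Rational(1, 3), I, Pow(42, Rational(1, 2))), Rational(-1, 174926)) = Mul(Rational(-1, 524778), I, Pow(42, Rational(1, 2)))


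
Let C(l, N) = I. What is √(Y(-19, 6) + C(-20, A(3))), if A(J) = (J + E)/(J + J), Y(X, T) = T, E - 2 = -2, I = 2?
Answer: 2*√2 ≈ 2.8284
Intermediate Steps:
E = 0 (E = 2 - 2 = 0)
A(J) = ½ (A(J) = (J + 0)/(J + J) = J/((2*J)) = J*(1/(2*J)) = ½)
C(l, N) = 2
√(Y(-19, 6) + C(-20, A(3))) = √(6 + 2) = √8 = 2*√2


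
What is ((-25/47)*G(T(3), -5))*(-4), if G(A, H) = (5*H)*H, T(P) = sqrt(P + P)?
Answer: 12500/47 ≈ 265.96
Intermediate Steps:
T(P) = sqrt(2)*sqrt(P) (T(P) = sqrt(2*P) = sqrt(2)*sqrt(P))
G(A, H) = 5*H**2
((-25/47)*G(T(3), -5))*(-4) = ((-25/47)*(5*(-5)**2))*(-4) = ((-25*1/47)*(5*25))*(-4) = -25/47*125*(-4) = -3125/47*(-4) = 12500/47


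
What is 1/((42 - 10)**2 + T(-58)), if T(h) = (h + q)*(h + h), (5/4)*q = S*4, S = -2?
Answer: 5/42472 ≈ 0.00011772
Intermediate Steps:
q = -32/5 (q = 4*(-2*4)/5 = (4/5)*(-8) = -32/5 ≈ -6.4000)
T(h) = 2*h*(-32/5 + h) (T(h) = (h - 32/5)*(h + h) = (-32/5 + h)*(2*h) = 2*h*(-32/5 + h))
1/((42 - 10)**2 + T(-58)) = 1/((42 - 10)**2 + (2/5)*(-58)*(-32 + 5*(-58))) = 1/(32**2 + (2/5)*(-58)*(-32 - 290)) = 1/(1024 + (2/5)*(-58)*(-322)) = 1/(1024 + 37352/5) = 1/(42472/5) = 5/42472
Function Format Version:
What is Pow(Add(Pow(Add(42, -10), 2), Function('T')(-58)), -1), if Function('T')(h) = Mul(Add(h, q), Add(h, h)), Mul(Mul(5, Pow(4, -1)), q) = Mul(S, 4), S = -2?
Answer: Rational(5, 42472) ≈ 0.00011772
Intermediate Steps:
q = Rational(-32, 5) (q = Mul(Rational(4, 5), Mul(-2, 4)) = Mul(Rational(4, 5), -8) = Rational(-32, 5) ≈ -6.4000)
Function('T')(h) = Mul(2, h, Add(Rational(-32, 5), h)) (Function('T')(h) = Mul(Add(h, Rational(-32, 5)), Add(h, h)) = Mul(Add(Rational(-32, 5), h), Mul(2, h)) = Mul(2, h, Add(Rational(-32, 5), h)))
Pow(Add(Pow(Add(42, -10), 2), Function('T')(-58)), -1) = Pow(Add(Pow(Add(42, -10), 2), Mul(Rational(2, 5), -58, Add(-32, Mul(5, -58)))), -1) = Pow(Add(Pow(32, 2), Mul(Rational(2, 5), -58, Add(-32, -290))), -1) = Pow(Add(1024, Mul(Rational(2, 5), -58, -322)), -1) = Pow(Add(1024, Rational(37352, 5)), -1) = Pow(Rational(42472, 5), -1) = Rational(5, 42472)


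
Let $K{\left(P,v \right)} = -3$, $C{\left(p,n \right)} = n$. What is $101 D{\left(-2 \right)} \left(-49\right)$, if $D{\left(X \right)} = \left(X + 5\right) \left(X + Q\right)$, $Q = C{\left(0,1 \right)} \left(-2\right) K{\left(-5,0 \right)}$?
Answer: $-59388$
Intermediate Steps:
$Q = 6$ ($Q = 1 \left(-2\right) \left(-3\right) = \left(-2\right) \left(-3\right) = 6$)
$D{\left(X \right)} = \left(5 + X\right) \left(6 + X\right)$ ($D{\left(X \right)} = \left(X + 5\right) \left(X + 6\right) = \left(5 + X\right) \left(6 + X\right)$)
$101 D{\left(-2 \right)} \left(-49\right) = 101 \left(30 + \left(-2\right)^{2} + 11 \left(-2\right)\right) \left(-49\right) = 101 \left(30 + 4 - 22\right) \left(-49\right) = 101 \cdot 12 \left(-49\right) = 1212 \left(-49\right) = -59388$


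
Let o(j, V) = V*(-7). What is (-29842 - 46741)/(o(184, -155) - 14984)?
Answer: 76583/13899 ≈ 5.5100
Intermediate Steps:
o(j, V) = -7*V
(-29842 - 46741)/(o(184, -155) - 14984) = (-29842 - 46741)/(-7*(-155) - 14984) = -76583/(1085 - 14984) = -76583/(-13899) = -76583*(-1/13899) = 76583/13899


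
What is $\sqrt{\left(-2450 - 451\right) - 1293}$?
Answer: $3 i \sqrt{466} \approx 64.761 i$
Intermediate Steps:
$\sqrt{\left(-2450 - 451\right) - 1293} = \sqrt{-2901 - 1293} = \sqrt{-4194} = 3 i \sqrt{466}$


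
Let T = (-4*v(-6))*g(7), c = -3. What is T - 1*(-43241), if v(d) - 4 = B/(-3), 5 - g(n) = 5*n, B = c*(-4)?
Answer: 43241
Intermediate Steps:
B = 12 (B = -3*(-4) = 12)
g(n) = 5 - 5*n
v(d) = 0 (v(d) = 4 + 12/(-3) = 4 + 12*(-1/3) = 4 - 4 = 0)
T = 0 (T = (-4*0)*(5 - 5*7) = 0*(5 - 35) = 0*(-30) = 0)
T - 1*(-43241) = 0 - 1*(-43241) = 0 + 43241 = 43241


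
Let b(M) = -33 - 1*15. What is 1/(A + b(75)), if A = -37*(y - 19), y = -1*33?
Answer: 1/1876 ≈ 0.00053305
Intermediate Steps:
b(M) = -48 (b(M) = -33 - 15 = -48)
y = -33
A = 1924 (A = -37*(-33 - 19) = -37*(-52) = 1924)
1/(A + b(75)) = 1/(1924 - 48) = 1/1876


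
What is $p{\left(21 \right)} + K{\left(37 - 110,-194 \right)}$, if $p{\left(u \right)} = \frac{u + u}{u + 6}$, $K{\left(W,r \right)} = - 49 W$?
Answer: $\frac{32207}{9} \approx 3578.6$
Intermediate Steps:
$p{\left(u \right)} = \frac{2 u}{6 + u}$
$p{\left(21 \right)} + K{\left(37 - 110,-194 \right)} = 2 \cdot 21 \frac{1}{6 + 21} - 49 \left(37 - 110\right) = 2 \cdot 21 \cdot \frac{1}{27} - 49 \left(37 - 110\right) = 2 \cdot 21 \cdot \frac{1}{27} - -3577 = \frac{14}{9} + 3577 = \frac{32207}{9}$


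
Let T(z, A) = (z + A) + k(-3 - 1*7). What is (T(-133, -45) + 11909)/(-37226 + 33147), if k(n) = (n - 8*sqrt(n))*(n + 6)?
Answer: -11771/4079 - 32*I*sqrt(10)/4079 ≈ -2.8858 - 0.024808*I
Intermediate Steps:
k(n) = (6 + n)*(n - 8*sqrt(n)) (k(n) = (n - 8*sqrt(n))*(6 + n) = (6 + n)*(n - 8*sqrt(n)))
T(z, A) = 40 + A + z + 32*I*sqrt(10) (T(z, A) = (z + A) + ((-3 - 1*7)**2 - 48*sqrt(-3 - 1*7) - 8*(-3 - 1*7)**(3/2) + 6*(-3 - 1*7)) = (A + z) + ((-3 - 7)**2 - 48*sqrt(-3 - 7) - 8*(-3 - 7)**(3/2) + 6*(-3 - 7)) = (A + z) + ((-10)**2 - 48*I*sqrt(10) - (-80)*I*sqrt(10) + 6*(-10)) = (A + z) + (100 - 48*I*sqrt(10) - (-80)*I*sqrt(10) - 60) = (A + z) + (100 - 48*I*sqrt(10) + 80*I*sqrt(10) - 60) = (A + z) + (40 + 32*I*sqrt(10)) = 40 + A + z + 32*I*sqrt(10))
(T(-133, -45) + 11909)/(-37226 + 33147) = ((40 - 45 - 133 + 32*I*sqrt(10)) + 11909)/(-37226 + 33147) = ((-138 + 32*I*sqrt(10)) + 11909)/(-4079) = (11771 + 32*I*sqrt(10))*(-1/4079) = -11771/4079 - 32*I*sqrt(10)/4079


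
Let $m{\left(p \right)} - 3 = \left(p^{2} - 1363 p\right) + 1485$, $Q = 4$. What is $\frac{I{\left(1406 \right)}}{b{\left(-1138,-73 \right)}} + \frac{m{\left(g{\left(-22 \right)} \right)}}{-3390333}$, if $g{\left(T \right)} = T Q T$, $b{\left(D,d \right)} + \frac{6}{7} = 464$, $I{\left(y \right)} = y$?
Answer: $\frac{4961065319}{1831909931} \approx 2.7081$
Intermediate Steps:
$b{\left(D,d \right)} = \frac{3242}{7}$ ($b{\left(D,d \right)} = - \frac{6}{7} + 464 = \frac{3242}{7}$)
$g{\left(T \right)} = 4 T^{2}$ ($g{\left(T \right)} = T 4 T = 4 T T = 4 T^{2}$)
$m{\left(p \right)} = 1488 + p^{2} - 1363 p$ ($m{\left(p \right)} = 3 + \left(\left(p^{2} - 1363 p\right) + 1485\right) = 3 + \left(1485 + p^{2} - 1363 p\right) = 1488 + p^{2} - 1363 p$)
$\frac{I{\left(1406 \right)}}{b{\left(-1138,-73 \right)}} + \frac{m{\left(g{\left(-22 \right)} \right)}}{-3390333} = \frac{1406}{\frac{3242}{7}} + \frac{1488 + \left(4 \left(-22\right)^{2}\right)^{2} - 1363 \cdot 4 \left(-22\right)^{2}}{-3390333} = 1406 \cdot \frac{7}{3242} + \left(1488 + \left(4 \cdot 484\right)^{2} - 1363 \cdot 4 \cdot 484\right) \left(- \frac{1}{3390333}\right) = \frac{4921}{1621} + \left(1488 + 1936^{2} - 2638768\right) \left(- \frac{1}{3390333}\right) = \frac{4921}{1621} + \left(1488 + 3748096 - 2638768\right) \left(- \frac{1}{3390333}\right) = \frac{4921}{1621} + 1110816 \left(- \frac{1}{3390333}\right) = \frac{4921}{1621} - \frac{370272}{1130111} = \frac{4961065319}{1831909931}$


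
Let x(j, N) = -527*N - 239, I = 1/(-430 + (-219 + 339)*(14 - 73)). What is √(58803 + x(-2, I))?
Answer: 3*√367002157130/7510 ≈ 242.00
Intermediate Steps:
I = -1/7510 (I = 1/(-430 + 120*(-59)) = 1/(-430 - 7080) = 1/(-7510) = -1/7510 ≈ -0.00013316)
x(j, N) = -239 - 527*N
√(58803 + x(-2, I)) = √(58803 + (-239 - 527*(-1/7510))) = √(58803 + (-239 + 527/7510)) = √(58803 - 1794363/7510) = √(439816167/7510) = 3*√367002157130/7510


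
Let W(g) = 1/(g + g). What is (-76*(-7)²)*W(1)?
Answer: -1862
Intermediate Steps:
W(g) = 1/(2*g)
(-76*(-7)²)*W(1) = (-76*(-7)²)*((½)/1) = (-76*49)*((½)*1) = -3724*½ = -1862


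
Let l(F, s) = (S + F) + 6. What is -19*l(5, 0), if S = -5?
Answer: -114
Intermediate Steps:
l(F, s) = 1 + F (l(F, s) = (-5 + F) + 6 = 1 + F)
-19*l(5, 0) = -19*(1 + 5) = -19*6 = -114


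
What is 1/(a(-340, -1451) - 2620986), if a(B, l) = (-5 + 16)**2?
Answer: -1/2620865 ≈ -3.8155e-7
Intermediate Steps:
a(B, l) = 121 (a(B, l) = 11**2 = 121)
1/(a(-340, -1451) - 2620986) = 1/(121 - 2620986) = 1/(-2620865) = -1/2620865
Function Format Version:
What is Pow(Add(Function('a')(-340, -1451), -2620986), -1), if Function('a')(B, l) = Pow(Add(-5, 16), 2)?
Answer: Rational(-1, 2620865) ≈ -3.8155e-7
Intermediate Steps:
Function('a')(B, l) = 121 (Function('a')(B, l) = Pow(11, 2) = 121)
Pow(Add(Function('a')(-340, -1451), -2620986), -1) = Pow(Add(121, -2620986), -1) = Pow(-2620865, -1) = Rational(-1, 2620865)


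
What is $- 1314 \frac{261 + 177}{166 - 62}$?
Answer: $- \frac{143883}{26} \approx -5534.0$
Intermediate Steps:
$- 1314 \frac{261 + 177}{166 - 62} = - 1314 \cdot \frac{438}{104} = - 1314 \cdot 438 \cdot \frac{1}{104} = \left(-1314\right) \frac{219}{52} = - \frac{143883}{26}$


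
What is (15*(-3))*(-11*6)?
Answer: 2970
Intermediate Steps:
(15*(-3))*(-11*6) = -45*(-66) = 2970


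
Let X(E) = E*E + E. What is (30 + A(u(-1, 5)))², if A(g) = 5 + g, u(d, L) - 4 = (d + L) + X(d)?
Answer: 1849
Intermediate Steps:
X(E) = E + E² (X(E) = E² + E = E + E²)
u(d, L) = 4 + L + d + d*(1 + d) (u(d, L) = 4 + ((d + L) + d*(1 + d)) = 4 + ((L + d) + d*(1 + d)) = 4 + (L + d + d*(1 + d)) = 4 + L + d + d*(1 + d))
(30 + A(u(-1, 5)))² = (30 + (5 + (4 + 5 - 1 - (1 - 1))))² = (30 + (5 + (4 + 5 - 1 - 1*0)))² = (30 + (5 + (4 + 5 - 1 + 0)))² = (30 + (5 + 8))² = (30 + 13)² = 43² = 1849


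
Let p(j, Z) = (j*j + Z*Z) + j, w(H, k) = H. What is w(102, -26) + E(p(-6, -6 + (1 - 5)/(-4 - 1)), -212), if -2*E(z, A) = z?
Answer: 1837/25 ≈ 73.480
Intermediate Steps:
p(j, Z) = j + Z**2 + j**2 (p(j, Z) = (j**2 + Z**2) + j = (Z**2 + j**2) + j = j + Z**2 + j**2)
E(z, A) = -z/2
w(102, -26) + E(p(-6, -6 + (1 - 5)/(-4 - 1)), -212) = 102 - (-6 + (-6 + (1 - 5)/(-4 - 1))**2 + (-6)**2)/2 = 102 - (-6 + (-6 - 4/(-5))**2 + 36)/2 = 102 - (-6 + (-6 - 4*(-1/5))**2 + 36)/2 = 102 - (-6 + (-6 + 4/5)**2 + 36)/2 = 102 - (-6 + (-26/5)**2 + 36)/2 = 102 - (-6 + 676/25 + 36)/2 = 102 - 1/2*1426/25 = 102 - 713/25 = 1837/25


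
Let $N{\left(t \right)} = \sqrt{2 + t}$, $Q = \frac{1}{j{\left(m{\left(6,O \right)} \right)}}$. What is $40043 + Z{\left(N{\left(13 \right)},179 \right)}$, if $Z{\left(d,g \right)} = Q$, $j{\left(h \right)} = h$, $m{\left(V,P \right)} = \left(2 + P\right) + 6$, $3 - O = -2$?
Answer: $\frac{520560}{13} \approx 40043.0$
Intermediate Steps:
$O = 5$ ($O = 3 - -2 = 3 + 2 = 5$)
$m{\left(V,P \right)} = 8 + P$
$Q = \frac{1}{13}$ ($Q = \frac{1}{8 + 5} = \frac{1}{13} \approx 0.076923$)
$Z{\left(d,g \right)} = \frac{1}{13}$
$40043 + Z{\left(N{\left(13 \right)},179 \right)} = 40043 + \frac{1}{13} = \frac{520560}{13}$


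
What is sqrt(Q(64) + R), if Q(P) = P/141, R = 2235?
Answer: sqrt(44443059)/141 ≈ 47.281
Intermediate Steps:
Q(P) = P/141 (Q(P) = P*(1/141) = P/141)
sqrt(Q(64) + R) = sqrt((1/141)*64 + 2235) = sqrt(64/141 + 2235) = sqrt(315199/141) = sqrt(44443059)/141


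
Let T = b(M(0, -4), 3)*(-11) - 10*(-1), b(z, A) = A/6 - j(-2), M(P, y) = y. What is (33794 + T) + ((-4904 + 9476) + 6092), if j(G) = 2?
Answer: 88969/2 ≈ 44485.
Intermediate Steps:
b(z, A) = -2 + A/6 (b(z, A) = A/6 - 1*2 = A*(⅙) - 2 = A/6 - 2 = -2 + A/6)
T = 53/2 (T = (-2 + (⅙)*3)*(-11) - 10*(-1) = (-2 + ½)*(-11) + 10 = -3/2*(-11) + 10 = 33/2 + 10 = 53/2 ≈ 26.500)
(33794 + T) + ((-4904 + 9476) + 6092) = (33794 + 53/2) + ((-4904 + 9476) + 6092) = 67641/2 + (4572 + 6092) = 67641/2 + 10664 = 88969/2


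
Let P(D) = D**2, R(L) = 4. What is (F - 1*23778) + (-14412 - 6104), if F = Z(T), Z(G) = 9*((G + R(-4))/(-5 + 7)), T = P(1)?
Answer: -88543/2 ≈ -44272.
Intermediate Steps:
T = 1 (T = 1**2 = 1)
Z(G) = 18 + 9*G/2 (Z(G) = 9*((G + 4)/(-5 + 7)) = 9*((4 + G)/2) = 9*((4 + G)*(1/2)) = 9*(2 + G/2) = 18 + 9*G/2)
F = 45/2 (F = 18 + (9/2)*1 = 18 + 9/2 = 45/2 ≈ 22.500)
(F - 1*23778) + (-14412 - 6104) = (45/2 - 1*23778) + (-14412 - 6104) = (45/2 - 23778) - 20516 = -47511/2 - 20516 = -88543/2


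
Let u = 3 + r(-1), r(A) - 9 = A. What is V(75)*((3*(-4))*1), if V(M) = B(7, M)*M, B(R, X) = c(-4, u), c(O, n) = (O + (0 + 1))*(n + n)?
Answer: 59400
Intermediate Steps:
r(A) = 9 + A
u = 11 (u = 3 + (9 - 1) = 3 + 8 = 11)
c(O, n) = 2*n*(1 + O) (c(O, n) = (O + 1)*(2*n) = (1 + O)*(2*n) = 2*n*(1 + O))
B(R, X) = -66 (B(R, X) = 2*11*(1 - 4) = 2*11*(-3) = -66)
V(M) = -66*M
V(75)*((3*(-4))*1) = (-66*75)*((3*(-4))*1) = -(-59400) = -4950*(-12) = 59400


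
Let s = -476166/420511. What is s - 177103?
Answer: -74474235799/420511 ≈ -1.7710e+5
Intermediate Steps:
s = -476166/420511 (s = -476166*1/420511 = -476166/420511 ≈ -1.1324)
s - 177103 = -476166/420511 - 177103 = -74474235799/420511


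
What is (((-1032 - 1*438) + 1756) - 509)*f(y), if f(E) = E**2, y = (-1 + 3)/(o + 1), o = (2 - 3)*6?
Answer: -892/25 ≈ -35.680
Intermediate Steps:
o = -6 (o = -1*6 = -6)
y = -2/5 (y = (-1 + 3)/(-6 + 1) = 2/(-5) = 2*(-1/5) = -2/5 ≈ -0.40000)
(((-1032 - 1*438) + 1756) - 509)*f(y) = (((-1032 - 1*438) + 1756) - 509)*(-2/5)**2 = (((-1032 - 438) + 1756) - 509)*(4/25) = ((-1470 + 1756) - 509)*(4/25) = (286 - 509)*(4/25) = -223*4/25 = -892/25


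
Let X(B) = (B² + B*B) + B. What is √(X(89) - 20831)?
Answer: 70*I ≈ 70.0*I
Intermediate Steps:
X(B) = B + 2*B² (X(B) = (B² + B²) + B = 2*B² + B = B + 2*B²)
√(X(89) - 20831) = √(89*(1 + 2*89) - 20831) = √(89*(1 + 178) - 20831) = √(89*179 - 20831) = √(15931 - 20831) = √(-4900) = 70*I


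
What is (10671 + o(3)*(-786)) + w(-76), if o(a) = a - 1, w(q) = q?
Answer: 9023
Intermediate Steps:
o(a) = -1 + a
(10671 + o(3)*(-786)) + w(-76) = (10671 + (-1 + 3)*(-786)) - 76 = (10671 + 2*(-786)) - 76 = (10671 - 1572) - 76 = 9099 - 76 = 9023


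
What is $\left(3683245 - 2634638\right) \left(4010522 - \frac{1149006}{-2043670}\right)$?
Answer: $\frac{4297288295886584411}{1021835} \approx 4.2055 \cdot 10^{12}$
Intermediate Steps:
$\left(3683245 - 2634638\right) \left(4010522 - \frac{1149006}{-2043670}\right) = 1048607 \left(4010522 - - \frac{574503}{1021835}\right) = 1048607 \left(4010522 + \frac{574503}{1021835}\right) = 1048607 \cdot \frac{4098092322373}{1021835} = \frac{4297288295886584411}{1021835}$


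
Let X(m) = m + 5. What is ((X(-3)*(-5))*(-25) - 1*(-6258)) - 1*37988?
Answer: -31480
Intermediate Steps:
X(m) = 5 + m
((X(-3)*(-5))*(-25) - 1*(-6258)) - 1*37988 = (((5 - 3)*(-5))*(-25) - 1*(-6258)) - 1*37988 = ((2*(-5))*(-25) + 6258) - 37988 = (-10*(-25) + 6258) - 37988 = (250 + 6258) - 37988 = 6508 - 37988 = -31480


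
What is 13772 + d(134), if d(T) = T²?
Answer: 31728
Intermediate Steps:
13772 + d(134) = 13772 + 134² = 13772 + 17956 = 31728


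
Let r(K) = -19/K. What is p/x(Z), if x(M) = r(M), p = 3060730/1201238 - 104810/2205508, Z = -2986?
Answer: 85262691205755/216971811893 ≈ 392.97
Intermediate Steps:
p = 57108299535/22839138094 (p = 3060730*(1/1201238) - 104810*1/2205508 = 1530365/600619 - 52405/1102754 = 57108299535/22839138094 ≈ 2.5005)
x(M) = -19/M
p/x(Z) = 57108299535/(22839138094*((-19/(-2986)))) = 57108299535/(22839138094*((-19*(-1/2986)))) = 57108299535/(22839138094*(19/2986)) = (57108299535/22839138094)*(2986/19) = 85262691205755/216971811893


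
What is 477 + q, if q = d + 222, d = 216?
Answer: 915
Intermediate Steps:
q = 438 (q = 216 + 222 = 438)
477 + q = 477 + 438 = 915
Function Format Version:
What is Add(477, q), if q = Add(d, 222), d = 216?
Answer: 915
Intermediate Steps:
q = 438 (q = Add(216, 222) = 438)
Add(477, q) = Add(477, 438) = 915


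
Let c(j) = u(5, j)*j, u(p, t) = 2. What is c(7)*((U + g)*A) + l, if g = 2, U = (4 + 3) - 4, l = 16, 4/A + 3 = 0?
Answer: -232/3 ≈ -77.333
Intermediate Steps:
A = -4/3 (A = 4/(-3 + 0) = 4/(-3) = 4*(-1/3) = -4/3 ≈ -1.3333)
U = 3 (U = 7 - 4 = 3)
c(j) = 2*j
c(7)*((U + g)*A) + l = (2*7)*((3 + 2)*(-4/3)) + 16 = 14*(5*(-4/3)) + 16 = 14*(-20/3) + 16 = -280/3 + 16 = -232/3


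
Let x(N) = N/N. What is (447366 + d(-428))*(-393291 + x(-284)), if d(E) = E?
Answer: -175776246020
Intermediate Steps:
x(N) = 1
(447366 + d(-428))*(-393291 + x(-284)) = (447366 - 428)*(-393291 + 1) = 446938*(-393290) = -175776246020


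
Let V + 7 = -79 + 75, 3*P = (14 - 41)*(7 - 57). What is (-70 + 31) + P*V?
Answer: -4989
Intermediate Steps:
P = 450 (P = ((14 - 41)*(7 - 57))/3 = (-27*(-50))/3 = (⅓)*1350 = 450)
V = -11 (V = -7 + (-79 + 75) = -7 - 4 = -11)
(-70 + 31) + P*V = (-70 + 31) + 450*(-11) = -39 - 4950 = -4989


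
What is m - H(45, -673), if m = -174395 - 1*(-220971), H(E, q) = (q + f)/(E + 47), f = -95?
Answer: 1071440/23 ≈ 46584.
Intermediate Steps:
H(E, q) = (-95 + q)/(47 + E) (H(E, q) = (q - 95)/(E + 47) = (-95 + q)/(47 + E))
m = 46576 (m = -174395 + 220971 = 46576)
m - H(45, -673) = 46576 - (-95 - 673)/(47 + 45) = 46576 - (-768)/92 = 46576 - 1*(-192/23) = 46576 + 192/23 = 1071440/23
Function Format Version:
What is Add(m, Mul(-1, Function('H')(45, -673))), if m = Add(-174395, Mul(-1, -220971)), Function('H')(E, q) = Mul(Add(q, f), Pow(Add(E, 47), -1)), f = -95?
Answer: Rational(1071440, 23) ≈ 46584.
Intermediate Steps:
Function('H')(E, q) = Mul(Pow(Add(47, E), -1), Add(-95, q)) (Function('H')(E, q) = Mul(Add(q, -95), Pow(Add(E, 47), -1)) = Mul(Add(-95, q), Pow(Add(47, E), -1)) = Mul(Pow(Add(47, E), -1), Add(-95, q)))
m = 46576 (m = Add(-174395, 220971) = 46576)
Add(m, Mul(-1, Function('H')(45, -673))) = Add(46576, Mul(-1, Mul(Pow(Add(47, 45), -1), Add(-95, -673)))) = Add(46576, Mul(-1, Mul(Pow(92, -1), -768))) = Add(46576, Mul(-1, Mul(Rational(1, 92), -768))) = Add(46576, Mul(-1, Rational(-192, 23))) = Add(46576, Rational(192, 23)) = Rational(1071440, 23)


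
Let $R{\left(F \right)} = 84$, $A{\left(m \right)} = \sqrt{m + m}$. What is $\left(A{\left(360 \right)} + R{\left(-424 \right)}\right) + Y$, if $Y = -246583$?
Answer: $-246499 + 12 \sqrt{5} \approx -2.4647 \cdot 10^{5}$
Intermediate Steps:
$A{\left(m \right)} = \sqrt{2} \sqrt{m}$ ($A{\left(m \right)} = \sqrt{2 m} = \sqrt{2} \sqrt{m}$)
$\left(A{\left(360 \right)} + R{\left(-424 \right)}\right) + Y = \left(\sqrt{2} \sqrt{360} + 84\right) - 246583 = \left(\sqrt{2} \cdot 6 \sqrt{10} + 84\right) - 246583 = \left(12 \sqrt{5} + 84\right) - 246583 = \left(84 + 12 \sqrt{5}\right) - 246583 = -246499 + 12 \sqrt{5}$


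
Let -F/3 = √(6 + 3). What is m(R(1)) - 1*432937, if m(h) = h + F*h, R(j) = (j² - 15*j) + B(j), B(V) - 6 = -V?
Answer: -432865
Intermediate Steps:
B(V) = 6 - V
R(j) = 6 + j² - 16*j (R(j) = (j² - 15*j) + (6 - j) = 6 + j² - 16*j)
F = -9 (F = -3*√(6 + 3) = -3*√9 = -3*3 = -9)
m(h) = -8*h (m(h) = h - 9*h = -8*h)
m(R(1)) - 1*432937 = -8*(6 + 1² - 16*1) - 1*432937 = -8*(6 + 1 - 16) - 432937 = -8*(-9) - 432937 = 72 - 432937 = -432865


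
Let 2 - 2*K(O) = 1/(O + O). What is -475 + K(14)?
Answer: -26545/56 ≈ -474.02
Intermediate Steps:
K(O) = 1 - 1/(4*O) (K(O) = 1 - 1/(2*(O + O)) = 1 - 1/(2*O)/2 = 1 - 1/(4*O))
-475 + K(14) = -475 + (-1/4 + 14)/14 = -475 + (1/14)*(55/4) = -475 + 55/56 = -26545/56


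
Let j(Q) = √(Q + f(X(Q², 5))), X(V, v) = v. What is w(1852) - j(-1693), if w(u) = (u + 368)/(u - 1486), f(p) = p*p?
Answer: 370/61 - 2*I*√417 ≈ 6.0656 - 40.841*I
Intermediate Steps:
f(p) = p²
w(u) = (368 + u)/(-1486 + u)
j(Q) = √(25 + Q) (j(Q) = √(Q + 5²) = √(Q + 25) = √(25 + Q))
w(1852) - j(-1693) = (368 + 1852)/(-1486 + 1852) - √(25 - 1693) = 2220/366 - √(-1668) = (1/366)*2220 - 2*I*√417 = 370/61 - 2*I*√417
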